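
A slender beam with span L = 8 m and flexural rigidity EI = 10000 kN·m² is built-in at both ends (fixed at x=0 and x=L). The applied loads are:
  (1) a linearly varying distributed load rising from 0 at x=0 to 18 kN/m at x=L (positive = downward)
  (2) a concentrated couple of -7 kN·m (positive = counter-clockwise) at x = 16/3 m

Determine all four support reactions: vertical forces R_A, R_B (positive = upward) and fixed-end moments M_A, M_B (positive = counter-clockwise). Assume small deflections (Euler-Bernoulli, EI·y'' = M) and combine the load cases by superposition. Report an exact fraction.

Load 1 — triangular load w₀=18 kN/m (0→w₀ over full span):
  R_A = 3w₀L/20 = 3·18·8/20 = 108/5 kN
  M_A = w₀L²/30 = 18·8²/30 = 192/5 kN·m
  R_B = 7w₀L/20 = 7·18·8/20 = 252/5 kN
  M_B = -w₀L²/20 = -18·8²/20 = -288/5 kN·m
Load 2 — applied couple M₀=-7 kN·m at a=16/3 m (b=L-a=8/3):
  R_A = 6M₀ab/L³ = 6·(-7)·(16/3)·(8/3)/8³ = -7/6 kN
  M_A = M₀b(2a-b)/L² = (-7)·(8/3)·(2·(16/3)-(8/3))/8² = -7/3 kN·m
  R_B = -6M₀ab/L³ = -6·(-7)·(16/3)·(8/3)/8³ = 7/6 kN
  M_B = M₀a(2b-a)/L² = (-7)·(16/3)·(2·(8/3)-(16/3))/8² = 0 kN·m
Superposition: R_A = 613/30 kN, M_A = 541/15 kN·m, R_B = 1547/30 kN, M_B = -288/5 kN·m

R_A = 613/30 kN, M_A = 541/15 kN·m, R_B = 1547/30 kN, M_B = -288/5 kN·m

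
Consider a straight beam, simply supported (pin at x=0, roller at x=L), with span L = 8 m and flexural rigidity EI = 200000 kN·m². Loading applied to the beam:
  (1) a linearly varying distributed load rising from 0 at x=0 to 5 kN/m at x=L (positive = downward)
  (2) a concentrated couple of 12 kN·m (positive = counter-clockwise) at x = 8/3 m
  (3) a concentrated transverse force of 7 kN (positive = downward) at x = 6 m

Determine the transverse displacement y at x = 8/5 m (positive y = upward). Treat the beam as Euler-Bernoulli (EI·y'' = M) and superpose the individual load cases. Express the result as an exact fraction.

Load 1 — triangular load w₀=5 kN/m (0→w₀ over full span):
  y_1 = -w₀x(7L⁴-10L²x²+3x⁴)/(360LEI) = -5·(8/5)·(7·8⁴-10·8²·(8/5)²+3·(8/5)⁴)/(360·8·200000) = -11008/29296875 m
Load 2 — applied couple M₀=12 kN·m at a=8/3 m (b=L-a=16/3):
  y_2 = (M₀x³/(6L)+C₁x)/EI  [x≤a] with C₁=M₀(3b²-L²)/(6L)=16/3 = (12·(8/5)³/(6·8)+(16/3)·(8/5))/200000 = 56/1171875 m
Load 3 — point force P=7 kN at a=6 m (b=L-a=2):
  y_3 = -Pbx(L²-b²-x²)/(6LEI)  [x≤a] = -7·2·(8/5)·(8²-2²-(8/5)²)/(6·8·200000) = -2513/18750000 m
Superposition: y = Σ y_i = -216553/468750000 m ≈ -0.000462 m

y(8/5) = -216553/468750000 m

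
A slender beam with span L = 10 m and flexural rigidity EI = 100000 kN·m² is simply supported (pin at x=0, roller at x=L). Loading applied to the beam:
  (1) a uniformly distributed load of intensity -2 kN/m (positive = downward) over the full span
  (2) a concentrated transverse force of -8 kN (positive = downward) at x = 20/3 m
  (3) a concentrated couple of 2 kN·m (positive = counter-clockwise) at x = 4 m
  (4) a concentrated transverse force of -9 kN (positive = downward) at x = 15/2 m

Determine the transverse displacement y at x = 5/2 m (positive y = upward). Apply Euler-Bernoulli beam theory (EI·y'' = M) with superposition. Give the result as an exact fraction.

Load 1 — uniform load w=-2 kN/m over full span:
  y_1 = -wx(L³-2Lx²+x³)/(24EI) = -(-2)·(5/2)·(10³-2·10·(5/2)²+(5/2)³)/(24·100000) = 19/10240 m
Load 2 — point force P=-8 kN at a=20/3 m (b=L-a=10/3):
  y_2 = -Pbx(L²-b²-x²)/(6LEI)  [x≤a] = -(-8)·(10/3)·(5/2)·(10²-(10/3)²-(5/2)²)/(6·10·100000) = 119/129600 m
Load 3 — applied couple M₀=2 kN·m at a=4 m (b=L-a=6):
  y_3 = (M₀x³/(6L)+C₁x)/EI  [x≤a] with C₁=M₀(3b²-L²)/(6L)=4/15 = (2·(5/2)³/(6·10)+(4/15)·(5/2))/100000 = 19/1600000 m
Load 4 — point force P=-9 kN at a=15/2 m (b=L-a=5/2):
  y_4 = -Pbx(L²-b²-x²)/(6LEI)  [x≤a] = -(-9)·(5/2)·(5/2)·(10²-(5/2)²-(5/2)²)/(6·10·100000) = 21/25600 m
Superposition: y = Σ y_i = 1869281/518400000 m ≈ 0.003606 m

y(5/2) = 1869281/518400000 m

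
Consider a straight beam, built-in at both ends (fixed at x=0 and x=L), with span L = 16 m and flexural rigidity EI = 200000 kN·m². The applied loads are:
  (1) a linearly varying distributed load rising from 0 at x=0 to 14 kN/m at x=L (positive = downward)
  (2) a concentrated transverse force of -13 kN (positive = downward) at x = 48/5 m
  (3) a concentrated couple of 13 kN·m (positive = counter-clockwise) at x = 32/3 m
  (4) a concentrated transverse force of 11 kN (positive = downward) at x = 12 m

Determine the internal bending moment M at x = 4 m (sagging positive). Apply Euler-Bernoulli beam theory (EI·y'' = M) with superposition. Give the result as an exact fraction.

Load 1 — triangular load w₀=14 kN/m (0→w₀ over full span):
  M_1 = 3w₀Lx/20 - w₀L²/30 - w₀x³/(6L) = 3·14·16·4/20 - 14·16²/30 - 14·4³/(6·16) = 28/5 kN·m
Load 2 — point force P=-13 kN at a=48/5 m (b=L-a=32/5):
  M_2 = Pb²(3a+b)x/L³ - Pab²/L²  [x≤a] = (-13)·(32/5)²·(3·(48/5)+(32/5))·4/16³ - (-13)·(48/5)·(32/5)²/16² = 208/125 kN·m
Load 3 — applied couple M₀=13 kN·m at a=32/3 m (b=L-a=16/3):
  M_3 = R_Ax - M_A  [x≤a] with R_A=13/12, M_A=13/3 = (13/12)·4 - (13/3) = 0 kN·m
Load 4 — point force P=11 kN at a=12 m (b=L-a=4):
  M_4 = Pb²(3a+b)x/L³ - Pab²/L²  [x≤a] = 11·4²·(3·12+4)·4/16³ - 11·12·4²/16² = -11/8 kN·m
Superposition: M = Σ M_i = 5889/1000 kN·m ≈ 5.889000 kN·m

M(4) = 5889/1000 kN·m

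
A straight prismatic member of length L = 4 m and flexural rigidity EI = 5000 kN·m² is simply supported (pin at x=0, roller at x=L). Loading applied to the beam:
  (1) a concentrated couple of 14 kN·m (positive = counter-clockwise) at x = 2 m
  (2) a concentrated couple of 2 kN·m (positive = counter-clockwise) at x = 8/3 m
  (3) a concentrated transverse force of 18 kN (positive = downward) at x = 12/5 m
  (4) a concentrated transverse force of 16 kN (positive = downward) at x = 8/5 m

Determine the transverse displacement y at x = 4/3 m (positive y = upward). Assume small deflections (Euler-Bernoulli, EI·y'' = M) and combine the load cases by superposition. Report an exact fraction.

Load 1 — applied couple M₀=14 kN·m at a=2 m (b=L-a=2):
  y_1 = (M₀x³/(6L)+C₁x)/EI  [x≤a] with C₁=M₀(3b²-L²)/(6L)=-7/3 = (14·(4/3)³/(6·4)+(-7/3)·(4/3))/5000 = -7/20250 m
Load 2 — applied couple M₀=2 kN·m at a=8/3 m (b=L-a=4/3):
  y_2 = (M₀x³/(6L)+C₁x)/EI  [x≤a] with C₁=M₀(3b²-L²)/(6L)=-8/9 = (2·(4/3)³/(6·4)+(-8/9)·(4/3))/5000 = -2/10125 m
Load 3 — point force P=18 kN at a=12/5 m (b=L-a=8/5):
  y_3 = -Pbx(L²-b²-x²)/(6LEI)  [x≤a] = -18·(8/5)·(4/3)·(4²-(8/5)²-(4/3)²)/(6·4·5000) = -2624/703125 m
Load 4 — point force P=16 kN at a=8/5 m (b=L-a=12/5):
  y_4 = -Pbx(L²-b²-x²)/(6LEI)  [x≤a] = -16·(12/5)·(4/3)·(4²-(12/5)²-(4/3)²)/(6·4·5000) = -7616/2109375 m
Superposition: y = Σ y_i = -99803/12656250 m ≈ -0.007886 m

y(4/3) = -99803/12656250 m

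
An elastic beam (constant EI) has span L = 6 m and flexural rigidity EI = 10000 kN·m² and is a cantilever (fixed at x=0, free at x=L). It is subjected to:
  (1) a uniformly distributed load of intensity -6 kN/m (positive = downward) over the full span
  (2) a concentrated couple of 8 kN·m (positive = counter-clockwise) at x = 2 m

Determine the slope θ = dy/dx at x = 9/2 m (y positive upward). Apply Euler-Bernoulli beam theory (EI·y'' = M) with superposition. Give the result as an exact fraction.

Load 1 — uniform load w=-6 kN/m over full span:
  θ_1 = -wx(x²-3Lx+3L²)/(6EI) = -(-6)·(9/2)·((9/2)²-3·6·(9/2)+3·6²)/(6·10000) = 1701/80000 rad
Load 2 — applied couple M₀=8 kN·m at a=2 m (b=L-a=4):
  θ_2 = M₀a/EI  [x>a] = 8·2/10000 = 1/625 rad
Superposition: θ = Σ θ_i = 1829/80000 rad ≈ 0.022863 rad

θ(9/2) = 1829/80000 rad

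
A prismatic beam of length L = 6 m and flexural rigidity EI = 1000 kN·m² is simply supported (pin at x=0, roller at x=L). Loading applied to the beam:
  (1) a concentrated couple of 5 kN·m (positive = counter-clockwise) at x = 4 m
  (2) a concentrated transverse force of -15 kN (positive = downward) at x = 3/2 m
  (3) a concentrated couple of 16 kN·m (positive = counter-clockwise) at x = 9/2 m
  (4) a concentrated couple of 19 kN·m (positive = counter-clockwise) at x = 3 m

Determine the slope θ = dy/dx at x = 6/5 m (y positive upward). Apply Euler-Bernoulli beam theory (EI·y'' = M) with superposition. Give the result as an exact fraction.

θ(6/5) = 2471/480000 rad

Load 1 — applied couple M₀=5 kN·m at a=4 m (b=L-a=2):
  θ_1 = (M₀x²/(2L)+C₁)/EI  [x≤a] with C₁=M₀(3b²-L²)/(6L)=-10/3 = (5·(6/5)²/(2·6)+(-10/3))/1000 = -41/15000 rad
Load 2 — point force P=-15 kN at a=3/2 m (b=L-a=9/2):
  θ_2 = -Pb(L²-b²-3x²)/(6LEI)  [x≤a] = -(-15)·(9/2)·(6²-(9/2)²-3·(6/5)²)/(6·6·1000) = 3429/160000 rad
Load 3 — applied couple M₀=16 kN·m at a=9/2 m (b=L-a=3/2):
  θ_3 = (M₀x²/(2L)+C₁)/EI  [x≤a] with C₁=M₀(3b²-L²)/(6L)=-13 = (16·(6/5)²/(2·6)+(-13))/1000 = -277/25000 rad
Load 4 — applied couple M₀=19 kN·m at a=3 m (b=L-a=3):
  θ_4 = (M₀x²/(2L)+C₁)/EI  [x≤a] with C₁=M₀(3b²-L²)/(6L)=-19/4 = (19·(6/5)²/(2·6)+(-19/4))/1000 = -247/100000 rad
Superposition: θ = Σ θ_i = 2471/480000 rad ≈ 0.005148 rad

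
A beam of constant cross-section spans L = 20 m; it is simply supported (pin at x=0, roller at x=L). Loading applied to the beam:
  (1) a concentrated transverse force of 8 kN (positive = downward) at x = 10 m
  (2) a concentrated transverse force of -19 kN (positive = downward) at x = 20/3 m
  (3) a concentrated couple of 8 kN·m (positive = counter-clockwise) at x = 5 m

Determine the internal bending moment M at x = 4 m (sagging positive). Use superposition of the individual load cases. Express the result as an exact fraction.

M(4) = -496/15 kN·m

Load 1 — point force P=8 kN at a=10 m (b=L-a=10):
  M_1 = Pbx/L  [x≤a] = 8·10·4/20 = 16 kN·m
Load 2 — point force P=-19 kN at a=20/3 m (b=L-a=40/3):
  M_2 = Pbx/L  [x≤a] = (-19)·(40/3)·4/20 = -152/3 kN·m
Load 3 — applied couple M₀=8 kN·m at a=5 m (b=L-a=15):
  M_3 = M₀x/L  [x≤a] = 8·4/20 = 8/5 kN·m
Superposition: M = Σ M_i = -496/15 kN·m ≈ -33.066667 kN·m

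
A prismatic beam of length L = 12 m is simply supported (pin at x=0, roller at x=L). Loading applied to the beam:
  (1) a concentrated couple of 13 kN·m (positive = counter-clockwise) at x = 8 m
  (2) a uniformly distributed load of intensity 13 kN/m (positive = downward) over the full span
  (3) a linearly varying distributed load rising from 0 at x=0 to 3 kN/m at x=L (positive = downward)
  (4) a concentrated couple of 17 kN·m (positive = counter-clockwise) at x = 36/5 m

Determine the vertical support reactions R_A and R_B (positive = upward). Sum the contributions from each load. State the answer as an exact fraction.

Load 1 — applied couple M₀=13 kN·m at a=8 m (b=L-a=4):
  R_A = M₀/L = 13/12 kN
  R_B = -M₀/L = -13/12 kN
Load 2 — uniform load w=13 kN/m over full span:
  R_A = wL/2 = 13·12/2 = 78 kN
  R_B = wL/2 = 13·12/2 = 78 kN
Load 3 — triangular load w₀=3 kN/m (0→w₀ over full span):
  R_A = w₀L/6 = 3·12/6 = 6 kN
  R_B = w₀L/3 = 3·12/3 = 12 kN
Load 4 — applied couple M₀=17 kN·m at a=36/5 m (b=L-a=24/5):
  R_A = M₀/L = 17/12 kN
  R_B = -M₀/L = -17/12 kN
Superposition: R_A = 173/2 kN, R_B = 175/2 kN

R_A = 173/2 kN, R_B = 175/2 kN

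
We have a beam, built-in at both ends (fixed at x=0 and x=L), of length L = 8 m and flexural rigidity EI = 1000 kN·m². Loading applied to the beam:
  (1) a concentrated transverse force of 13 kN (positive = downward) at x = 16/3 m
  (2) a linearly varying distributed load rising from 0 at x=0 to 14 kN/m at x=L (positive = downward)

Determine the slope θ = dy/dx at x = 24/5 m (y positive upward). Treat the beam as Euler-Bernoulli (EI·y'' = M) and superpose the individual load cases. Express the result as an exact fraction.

θ(24/5) = 9364/703125 rad

Load 1 — point force P=13 kN at a=16/3 m (b=L-a=8/3):
  θ_1 = -Pb²x(2aL-(3a+b)x)/(2L³EI)  [x≤a] = -13·(8/3)²·(24/5)·(2·(16/3)·8-(3·(16/3)+(8/3))·(24/5))/(2·8³·1000) = 52/28125 rad
Load 2 — triangular load w₀=14 kN/m (0→w₀ over full span):
  θ_2 = -w₀(2x(L-x)(L-2x)(x+2L)+x²(L-x)²)/(120LEI) = -14·(2·(24/5)·(8-(24/5))·(8-2·(24/5))·((24/5)+2·8)+(24/5)²·(8-(24/5))²)/(120·8·1000) = 896/78125 rad
Superposition: θ = Σ θ_i = 9364/703125 rad ≈ 0.013318 rad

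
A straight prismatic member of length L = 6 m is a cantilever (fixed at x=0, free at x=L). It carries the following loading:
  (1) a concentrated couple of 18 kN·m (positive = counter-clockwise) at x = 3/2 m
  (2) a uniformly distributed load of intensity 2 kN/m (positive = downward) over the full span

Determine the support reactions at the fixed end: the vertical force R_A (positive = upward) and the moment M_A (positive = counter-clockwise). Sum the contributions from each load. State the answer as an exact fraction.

Load 1 — applied couple M₀=18 kN·m at a=3/2 m (b=L-a=9/2):
  R_A = 0 kN
  M_A = -M₀ = -18 kN·m
Load 2 — uniform load w=2 kN/m over full span:
  R_A = wL = 2·6 = 12 kN
  M_A = wL²/2 = 2·6²/2 = 36 kN·m
Superposition: R_A = 12 kN, M_A = 18 kN·m

R_A = 12 kN, M_A = 18 kN·m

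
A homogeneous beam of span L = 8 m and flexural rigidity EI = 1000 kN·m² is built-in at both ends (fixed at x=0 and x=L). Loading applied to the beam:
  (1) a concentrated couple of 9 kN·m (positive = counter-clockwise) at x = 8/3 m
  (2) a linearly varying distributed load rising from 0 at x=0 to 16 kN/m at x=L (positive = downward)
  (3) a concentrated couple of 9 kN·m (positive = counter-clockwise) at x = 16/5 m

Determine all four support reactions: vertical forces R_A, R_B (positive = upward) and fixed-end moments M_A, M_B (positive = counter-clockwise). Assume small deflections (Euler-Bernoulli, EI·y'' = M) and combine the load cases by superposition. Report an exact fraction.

R_A = 558/25 kN, M_A = 2641/75 kN·m, R_B = 1042/25 kN, M_B = -1133/25 kN·m

Load 1 — applied couple M₀=9 kN·m at a=8/3 m (b=L-a=16/3):
  R_A = 6M₀ab/L³ = 6·9·(8/3)·(16/3)/8³ = 3/2 kN
  M_A = M₀b(2a-b)/L² = 9·(16/3)·(2·(8/3)-(16/3))/8² = 0 kN·m
  R_B = -6M₀ab/L³ = -6·9·(8/3)·(16/3)/8³ = -3/2 kN
  M_B = M₀a(2b-a)/L² = 9·(8/3)·(2·(16/3)-(8/3))/8² = 3 kN·m
Load 2 — triangular load w₀=16 kN/m (0→w₀ over full span):
  R_A = 3w₀L/20 = 3·16·8/20 = 96/5 kN
  M_A = w₀L²/30 = 16·8²/30 = 512/15 kN·m
  R_B = 7w₀L/20 = 7·16·8/20 = 224/5 kN
  M_B = -w₀L²/20 = -16·8²/20 = -256/5 kN·m
Load 3 — applied couple M₀=9 kN·m at a=16/5 m (b=L-a=24/5):
  R_A = 6M₀ab/L³ = 6·9·(16/5)·(24/5)/8³ = 81/50 kN
  M_A = M₀b(2a-b)/L² = 9·(24/5)·(2·(16/5)-(24/5))/8² = 27/25 kN·m
  R_B = -6M₀ab/L³ = -6·9·(16/5)·(24/5)/8³ = -81/50 kN
  M_B = M₀a(2b-a)/L² = 9·(16/5)·(2·(24/5)-(16/5))/8² = 72/25 kN·m
Superposition: R_A = 558/25 kN, M_A = 2641/75 kN·m, R_B = 1042/25 kN, M_B = -1133/25 kN·m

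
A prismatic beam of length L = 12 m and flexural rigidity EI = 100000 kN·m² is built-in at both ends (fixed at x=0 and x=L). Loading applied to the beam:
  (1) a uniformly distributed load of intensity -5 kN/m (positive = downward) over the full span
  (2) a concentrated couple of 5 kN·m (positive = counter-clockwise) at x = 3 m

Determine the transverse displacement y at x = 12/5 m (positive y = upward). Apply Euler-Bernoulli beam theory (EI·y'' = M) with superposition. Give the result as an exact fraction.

y(12/5) = 28593/25000000 m

Load 1 — uniform load w=-5 kN/m over full span:
  y_1 = -wx²(L-x)²/(24EI) = -(-5)·(12/5)²·(12-(12/5))²/(24·100000) = 432/390625 m
Load 2 — applied couple M₀=5 kN·m at a=3 m (b=L-a=9):
  y_2 = (R_Ax³/6 - M_Ax²/2)/EI  [x≤a] with R_A=15/32, M_A=-15/16 = ((15/32)·(12/5)³/6 - (-15/16)·(12/5)²/2)/100000 = 189/5000000 m
Superposition: y = Σ y_i = 28593/25000000 m ≈ 0.001144 m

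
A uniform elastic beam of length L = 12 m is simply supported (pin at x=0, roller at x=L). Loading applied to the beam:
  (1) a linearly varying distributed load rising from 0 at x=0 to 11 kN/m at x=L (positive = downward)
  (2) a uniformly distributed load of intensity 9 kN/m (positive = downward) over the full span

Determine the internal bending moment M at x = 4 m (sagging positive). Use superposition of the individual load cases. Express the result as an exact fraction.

Load 1 — triangular load w₀=11 kN/m (0→w₀ over full span):
  M_1 = w₀Lx/6 - w₀x³/(6L) = 11·12·4/6 - 11·4³/(6·12) = 704/9 kN·m
Load 2 — uniform load w=9 kN/m over full span:
  M_2 = wx(L-x)/2 = 9·4·(12-4)/2 = 144 kN·m
Superposition: M = Σ M_i = 2000/9 kN·m ≈ 222.222222 kN·m

M(4) = 2000/9 kN·m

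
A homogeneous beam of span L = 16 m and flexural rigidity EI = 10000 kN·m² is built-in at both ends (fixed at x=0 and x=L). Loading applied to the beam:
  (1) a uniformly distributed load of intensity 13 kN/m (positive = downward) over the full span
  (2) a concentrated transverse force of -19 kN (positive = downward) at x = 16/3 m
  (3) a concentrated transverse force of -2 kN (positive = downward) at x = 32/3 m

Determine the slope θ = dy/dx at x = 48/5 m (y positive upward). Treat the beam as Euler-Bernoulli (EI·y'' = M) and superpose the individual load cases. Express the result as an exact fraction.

Load 1 — uniform load w=13 kN/m over full span:
  θ_1 = -wx(L-x)(L-2x)/(12EI) = -13·(48/5)·(16-(48/5))·(16-2·(48/5))/(12·10000) = 1664/78125 rad
Load 2 — point force P=-19 kN at a=16/3 m (b=L-a=32/3):
  θ_2 = Pa²(L-x)(2bL-(3b+a)(L-x))/(2L³EI)  [x>a] = (-19)·(16/3)²·(16-(48/5))·(2·(32/3)·16-(3·(32/3)+(16/3))·(16-(48/5)))/(2·16³·10000) = -608/140625 rad
Load 3 — point force P=-2 kN at a=32/3 m (b=L-a=16/3):
  θ_3 = -Pb²x(2aL-(3a+b)x)/(2L³EI)  [x≤a] = -(-2)·(16/3)²·(48/5)·(2·(32/3)·16-(3·(32/3)+(16/3))·(48/5))/(2·16³·10000) = -16/140625 rad
Superposition: θ = Σ θ_i = 3952/234375 rad ≈ 0.016862 rad

θ(48/5) = 3952/234375 rad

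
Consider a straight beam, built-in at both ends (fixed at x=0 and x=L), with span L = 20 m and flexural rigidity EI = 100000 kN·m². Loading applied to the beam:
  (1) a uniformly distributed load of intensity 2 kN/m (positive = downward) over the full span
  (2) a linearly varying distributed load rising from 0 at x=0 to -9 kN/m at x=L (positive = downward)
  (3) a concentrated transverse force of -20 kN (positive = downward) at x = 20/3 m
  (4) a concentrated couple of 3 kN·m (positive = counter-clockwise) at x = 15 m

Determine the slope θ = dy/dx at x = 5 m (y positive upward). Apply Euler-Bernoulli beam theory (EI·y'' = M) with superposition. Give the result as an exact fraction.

Load 1 — uniform load w=2 kN/m over full span:
  θ_1 = -wx(L-x)(L-2x)/(12EI) = -2·5·(20-5)·(20-2·5)/(12·100000) = -1/800 rad
Load 2 — triangular load w₀=-9 kN/m (0→w₀ over full span):
  θ_2 = -w₀(2x(L-x)(L-2x)(x+2L)+x²(L-x)²)/(120LEI) = -(-9)·(2·5·(20-5)·(20-2·5)·(5+2·20)+5²·(20-5)²)/(120·20·100000) = 351/128000 rad
Load 3 — point force P=-20 kN at a=20/3 m (b=L-a=40/3):
  θ_3 = -Pb²x(2aL-(3a+b)x)/(2L³EI)  [x≤a] = -(-20)·(40/3)²·5·(2·(20/3)·20-(3·(20/3)+(40/3))·5)/(2·20³·100000) = 1/900 rad
Load 4 — applied couple M₀=3 kN·m at a=15 m (b=L-a=5):
  θ_4 = (R_Ax²/2 - M_Ax)/EI  [x≤a] with R_A=27/160, M_A=15/16 = ((27/160)·5²/2 - (15/16)·5)/100000 = -33/1280000 rad
Superposition: θ = Σ θ_i = 29693/11520000 rad ≈ 0.002578 rad

θ(5) = 29693/11520000 rad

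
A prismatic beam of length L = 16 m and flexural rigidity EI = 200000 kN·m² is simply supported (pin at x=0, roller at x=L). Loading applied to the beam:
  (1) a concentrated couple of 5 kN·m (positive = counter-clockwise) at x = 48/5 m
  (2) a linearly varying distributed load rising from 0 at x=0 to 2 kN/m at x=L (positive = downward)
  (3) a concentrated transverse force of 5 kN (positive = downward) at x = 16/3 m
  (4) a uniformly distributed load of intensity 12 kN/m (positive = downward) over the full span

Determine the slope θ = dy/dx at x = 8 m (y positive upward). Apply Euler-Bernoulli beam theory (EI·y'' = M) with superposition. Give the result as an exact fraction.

θ(8) = 121/8100000 rad

Load 1 — applied couple M₀=5 kN·m at a=48/5 m (b=L-a=32/5):
  θ_1 = (M₀x²/(2L)+C₁)/EI  [x≤a] with C₁=M₀(3b²-L²)/(6L)=-104/15 = (5·8²/(2·16)+(-104/15))/200000 = 23/1500000 rad
Load 2 — triangular load w₀=2 kN/m (0→w₀ over full span):
  θ_2 = -w₀(7L⁴-30L²x²+15x⁴)/(360LEI) = -2·(7·16⁴-30·16²·8²+15·8⁴)/(360·16·200000) = -7/140625 rad
Load 3 — point force P=5 kN at a=16/3 m (b=L-a=32/3):
  θ_3 = -Pa(2L²-6Lx+3x²+a²)/(6LEI)  [x>a] = -5·(16/3)·(2·16²-6·16·8+3·8²+(16/3)²)/(6·16·200000) = 1/20250 rad
Load 4 — uniform load w=12 kN/m over full span:
  θ_4 = -w(L³-6Lx²+4x³)/(24EI) = -12·(16³-6·16·8²+4·8³)/(24·200000) = 0 rad
Superposition: θ = Σ θ_i = 121/8100000 rad ≈ 0.000015 rad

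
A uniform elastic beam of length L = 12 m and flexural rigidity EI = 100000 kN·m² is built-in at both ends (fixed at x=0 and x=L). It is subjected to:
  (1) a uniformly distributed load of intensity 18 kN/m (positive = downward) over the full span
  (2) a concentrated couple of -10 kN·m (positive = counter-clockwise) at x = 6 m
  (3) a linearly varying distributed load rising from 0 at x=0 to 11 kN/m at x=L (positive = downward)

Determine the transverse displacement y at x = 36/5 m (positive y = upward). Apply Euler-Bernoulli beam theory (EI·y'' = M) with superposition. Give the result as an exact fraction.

Load 1 — uniform load w=18 kN/m over full span:
  y_1 = -wx²(L-x)²/(24EI) = -18·(36/5)²·(12-(36/5))²/(24·100000) = -17496/1953125 m
Load 2 — applied couple M₀=-10 kN·m at a=6 m (b=L-a=6):
  y_2 = (R_Ax³/6 - M_Ax²/2 - M₀(x-a)²/2)/EI  [x>a] with R_A=-5/4, M_A=-5/2 = ((-5/4)·(36/5)³/6 - (-5/2)·(36/5)²/2 - (-10)·((36/5)-6)²/2)/100000 = -9/156250 m
Load 3 — triangular load w₀=11 kN/m (0→w₀ over full span):
  y_3 = -w₀x²(L-x)²(x+2L)/(120LEI) = -11·(36/5)²·(12-(36/5))²·((36/5)+2·12)/(120·12·100000) = -138996/48828125 m
Superposition: y = Σ y_i = -1158417/97656250 m ≈ -0.011862 m

y(36/5) = -1158417/97656250 m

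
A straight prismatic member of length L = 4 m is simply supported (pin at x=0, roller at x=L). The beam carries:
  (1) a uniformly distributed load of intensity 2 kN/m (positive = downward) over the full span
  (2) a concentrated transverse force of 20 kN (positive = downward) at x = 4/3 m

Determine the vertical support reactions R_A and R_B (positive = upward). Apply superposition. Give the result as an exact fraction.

Load 1 — uniform load w=2 kN/m over full span:
  R_A = wL/2 = 2·4/2 = 4 kN
  R_B = wL/2 = 2·4/2 = 4 kN
Load 2 — point force P=20 kN at a=4/3 m (b=L-a=8/3):
  R_A = Pb/L = 20·(8/3)/4 = 40/3 kN
  R_B = Pa/L = 20·(4/3)/4 = 20/3 kN
Superposition: R_A = 52/3 kN, R_B = 32/3 kN

R_A = 52/3 kN, R_B = 32/3 kN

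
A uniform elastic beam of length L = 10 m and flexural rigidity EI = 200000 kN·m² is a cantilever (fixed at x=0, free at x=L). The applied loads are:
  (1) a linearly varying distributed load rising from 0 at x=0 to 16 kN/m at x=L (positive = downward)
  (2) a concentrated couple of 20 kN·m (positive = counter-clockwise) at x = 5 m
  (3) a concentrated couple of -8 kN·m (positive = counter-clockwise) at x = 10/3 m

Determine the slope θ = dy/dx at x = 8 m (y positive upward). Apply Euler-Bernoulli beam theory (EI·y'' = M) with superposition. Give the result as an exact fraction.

Load 1 — triangular load w₀=16 kN/m (0→w₀ over full span):
  θ_1 = (w₀Lx²/4-w₀L²x/3-w₀x⁴/(24L))/EI = (16·10·8²/4-16·10²·8/3-16·8⁴/(24·10))/200000 = -464/46875 rad
Load 2 — applied couple M₀=20 kN·m at a=5 m (b=L-a=5):
  θ_2 = M₀a/EI  [x>a] = 20·5/200000 = 1/2000 rad
Load 3 — applied couple M₀=-8 kN·m at a=10/3 m (b=L-a=20/3):
  θ_3 = M₀a/EI  [x>a] = (-8)·(10/3)/200000 = -1/7500 rad
Superposition: θ = Σ θ_i = -2383/250000 rad ≈ -0.009532 rad

θ(8) = -2383/250000 rad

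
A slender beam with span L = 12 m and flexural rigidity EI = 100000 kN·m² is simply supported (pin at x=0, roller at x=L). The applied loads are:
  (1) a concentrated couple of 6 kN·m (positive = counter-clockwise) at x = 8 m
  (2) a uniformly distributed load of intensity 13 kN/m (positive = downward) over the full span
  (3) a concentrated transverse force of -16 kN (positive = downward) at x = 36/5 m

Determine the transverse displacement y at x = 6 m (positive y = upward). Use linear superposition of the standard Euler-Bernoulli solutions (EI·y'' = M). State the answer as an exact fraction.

y(6) = -93633/3125000 m

Load 1 — applied couple M₀=6 kN·m at a=8 m (b=L-a=4):
  y_1 = (M₀x³/(6L)+C₁x)/EI  [x≤a] with C₁=M₀(3b²-L²)/(6L)=-8 = (6·6³/(6·12)+(-8)·6)/100000 = -3/10000 m
Load 2 — uniform load w=13 kN/m over full span:
  y_2 = -wx(L³-2Lx²+x³)/(24EI) = -13·6·(12³-2·12·6²+6³)/(24·100000) = -351/10000 m
Load 3 — point force P=-16 kN at a=36/5 m (b=L-a=24/5):
  y_3 = -Pbx(L²-b²-x²)/(6LEI)  [x≤a] = -(-16)·(24/5)·6·(12²-(24/5)²-6²)/(6·12·100000) = 2124/390625 m
Superposition: y = Σ y_i = -93633/3125000 m ≈ -0.029963 m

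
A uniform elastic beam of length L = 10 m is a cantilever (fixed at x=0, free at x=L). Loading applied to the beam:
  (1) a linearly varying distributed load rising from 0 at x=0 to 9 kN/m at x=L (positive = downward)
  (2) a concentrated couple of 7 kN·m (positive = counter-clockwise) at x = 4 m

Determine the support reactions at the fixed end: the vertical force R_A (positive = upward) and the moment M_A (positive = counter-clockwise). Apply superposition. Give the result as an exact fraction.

R_A = 45 kN, M_A = 293 kN·m

Load 1 — triangular load w₀=9 kN/m (0→w₀ over full span):
  R_A = w₀L/2 = 9·10/2 = 45 kN
  M_A = w₀L²/3 = 9·10²/3 = 300 kN·m
Load 2 — applied couple M₀=7 kN·m at a=4 m (b=L-a=6):
  R_A = 0 kN
  M_A = -M₀ = -7 kN·m
Superposition: R_A = 45 kN, M_A = 293 kN·m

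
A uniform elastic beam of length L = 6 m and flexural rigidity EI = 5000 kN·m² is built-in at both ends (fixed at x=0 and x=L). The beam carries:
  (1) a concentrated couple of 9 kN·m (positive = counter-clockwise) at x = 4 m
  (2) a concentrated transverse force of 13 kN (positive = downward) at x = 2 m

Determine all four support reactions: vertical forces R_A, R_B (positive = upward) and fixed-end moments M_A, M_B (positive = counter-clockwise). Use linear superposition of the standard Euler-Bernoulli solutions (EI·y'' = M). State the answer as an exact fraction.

R_A = 314/27 kN, M_A = 131/9 kN·m, R_B = 37/27 kN, M_B = -52/9 kN·m

Load 1 — applied couple M₀=9 kN·m at a=4 m (b=L-a=2):
  R_A = 6M₀ab/L³ = 6·9·4·2/6³ = 2 kN
  M_A = M₀b(2a-b)/L² = 9·2·(2·4-2)/6² = 3 kN·m
  R_B = -6M₀ab/L³ = -6·9·4·2/6³ = -2 kN
  M_B = M₀a(2b-a)/L² = 9·4·(2·2-4)/6² = 0 kN·m
Load 2 — point force P=13 kN at a=2 m (b=L-a=4):
  R_A = Pb²(3a+b)/L³ = 13·4²·(3·2+4)/6³ = 260/27 kN
  M_A = Pab²/L² = 13·2·4²/6² = 104/9 kN·m
  R_B = Pa²(a+3b)/L³ = 13·2²·(2+3·4)/6³ = 91/27 kN
  M_B = -Pa²b/L² = -13·2²·4/6² = -52/9 kN·m
Superposition: R_A = 314/27 kN, M_A = 131/9 kN·m, R_B = 37/27 kN, M_B = -52/9 kN·m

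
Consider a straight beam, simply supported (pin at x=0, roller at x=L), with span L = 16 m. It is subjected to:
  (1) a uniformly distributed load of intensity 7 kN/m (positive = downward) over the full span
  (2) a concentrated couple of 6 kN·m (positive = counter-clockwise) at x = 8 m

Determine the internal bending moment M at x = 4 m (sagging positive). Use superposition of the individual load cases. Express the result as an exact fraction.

Load 1 — uniform load w=7 kN/m over full span:
  M_1 = wx(L-x)/2 = 7·4·(16-4)/2 = 168 kN·m
Load 2 — applied couple M₀=6 kN·m at a=8 m (b=L-a=8):
  M_2 = M₀x/L  [x≤a] = 6·4/16 = 3/2 kN·m
Superposition: M = Σ M_i = 339/2 kN·m ≈ 169.500000 kN·m

M(4) = 339/2 kN·m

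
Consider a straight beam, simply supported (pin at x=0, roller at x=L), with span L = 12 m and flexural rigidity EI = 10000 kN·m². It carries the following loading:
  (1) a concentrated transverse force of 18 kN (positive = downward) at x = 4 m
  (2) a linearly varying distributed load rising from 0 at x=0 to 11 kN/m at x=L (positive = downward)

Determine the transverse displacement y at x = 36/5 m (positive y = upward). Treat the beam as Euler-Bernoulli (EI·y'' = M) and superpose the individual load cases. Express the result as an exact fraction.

Load 1 — point force P=18 kN at a=4 m (b=L-a=8):
  y_1 = -Pa(L-x)(2Lx-a²-x²)/(6LEI)  [x>a] = -18·4·(12-(36/5))·(2·12·(36/5)-4²-(36/5)²)/(6·12·10000) = -3936/78125 m
Load 2 — triangular load w₀=11 kN/m (0→w₀ over full span):
  y_2 = -w₀x(7L⁴-10L²x²+3x⁴)/(360LEI) = -11·(36/5)·(7·12⁴-10·12²·(36/5)²+3·(36/5)⁴)/(360·12·10000) = -1406592/9765625 m
Superposition: y = Σ y_i = -1898592/9765625 m ≈ -0.194416 m

y(36/5) = -1898592/9765625 m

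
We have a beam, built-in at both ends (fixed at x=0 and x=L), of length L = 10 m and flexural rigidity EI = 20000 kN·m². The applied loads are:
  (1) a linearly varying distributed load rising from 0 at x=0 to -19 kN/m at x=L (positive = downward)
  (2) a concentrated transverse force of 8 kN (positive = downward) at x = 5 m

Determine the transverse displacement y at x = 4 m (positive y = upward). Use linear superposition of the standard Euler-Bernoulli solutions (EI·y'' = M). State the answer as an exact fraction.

y(4) = 851/93750 m

Load 1 — triangular load w₀=-19 kN/m (0→w₀ over full span):
  y_1 = -w₀x²(L-x)²(x+2L)/(120LEI) = -(-19)·4²·(10-4)²·(4+2·10)/(120·10·20000) = 171/15625 m
Load 2 — point force P=8 kN at a=5 m (b=L-a=5):
  y_2 = -Pb²x²(3aL-(3a+b)x)/(6L³EI)  [x≤a] = -8·5²·4²·(3·5·10-(3·5+5)·4)/(6·10³·20000) = -7/3750 m
Superposition: y = Σ y_i = 851/93750 m ≈ 0.009077 m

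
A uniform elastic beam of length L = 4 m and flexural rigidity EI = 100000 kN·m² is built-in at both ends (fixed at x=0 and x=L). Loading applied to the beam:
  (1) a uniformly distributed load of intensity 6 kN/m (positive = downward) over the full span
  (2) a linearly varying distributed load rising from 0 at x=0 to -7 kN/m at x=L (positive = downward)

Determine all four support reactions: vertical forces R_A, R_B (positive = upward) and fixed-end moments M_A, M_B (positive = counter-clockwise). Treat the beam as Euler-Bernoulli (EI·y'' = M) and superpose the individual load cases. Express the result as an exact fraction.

R_A = 39/5 kN, M_A = 64/15 kN·m, R_B = 11/5 kN, M_B = -12/5 kN·m

Load 1 — uniform load w=6 kN/m over full span:
  R_A = wL/2 = 6·4/2 = 12 kN
  M_A = wL²/12 = 6·4²/12 = 8 kN·m
  R_B = wL/2 = 6·4/2 = 12 kN
  M_B = -wL²/12 = -6·4²/12 = -8 kN·m
Load 2 — triangular load w₀=-7 kN/m (0→w₀ over full span):
  R_A = 3w₀L/20 = 3·(-7)·4/20 = -21/5 kN
  M_A = w₀L²/30 = (-7)·4²/30 = -56/15 kN·m
  R_B = 7w₀L/20 = 7·(-7)·4/20 = -49/5 kN
  M_B = -w₀L²/20 = -(-7)·4²/20 = 28/5 kN·m
Superposition: R_A = 39/5 kN, M_A = 64/15 kN·m, R_B = 11/5 kN, M_B = -12/5 kN·m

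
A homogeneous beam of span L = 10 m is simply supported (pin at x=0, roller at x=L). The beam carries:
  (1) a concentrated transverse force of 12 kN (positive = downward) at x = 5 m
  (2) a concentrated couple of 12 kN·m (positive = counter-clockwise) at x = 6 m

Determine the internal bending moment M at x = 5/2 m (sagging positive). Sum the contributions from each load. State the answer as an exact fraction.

M(5/2) = 18 kN·m

Load 1 — point force P=12 kN at a=5 m (b=L-a=5):
  M_1 = Pbx/L  [x≤a] = 12·5·(5/2)/10 = 15 kN·m
Load 2 — applied couple M₀=12 kN·m at a=6 m (b=L-a=4):
  M_2 = M₀x/L  [x≤a] = 12·(5/2)/10 = 3 kN·m
Superposition: M = Σ M_i = 18 kN·m ≈ 18.000000 kN·m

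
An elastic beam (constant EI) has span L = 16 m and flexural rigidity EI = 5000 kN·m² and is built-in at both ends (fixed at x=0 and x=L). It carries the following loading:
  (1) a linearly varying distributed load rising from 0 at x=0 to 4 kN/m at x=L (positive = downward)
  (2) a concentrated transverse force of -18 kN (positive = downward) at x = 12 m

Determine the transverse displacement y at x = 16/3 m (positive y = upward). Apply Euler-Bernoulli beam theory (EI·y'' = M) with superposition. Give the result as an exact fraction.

Load 1 — triangular load w₀=4 kN/m (0→w₀ over full span):
  y_1 = -w₀x²(L-x)²(x+2L)/(120LEI) = -4·(16/3)²·(16-(16/3))²·((16/3)+2·16)/(120·16·5000) = -114688/2278125 m
Load 2 — point force P=-18 kN at a=12 m (b=L-a=4):
  y_2 = -Pb²x²(3aL-(3a+b)x)/(6L³EI)  [x≤a] = -(-18)·4²·(16/3)²·(3·12·16-(3·12+4)·(16/3))/(6·16³·5000) = 136/5625 m
Superposition: y = Σ y_i = -59608/2278125 m ≈ -0.026165 m

y(16/3) = -59608/2278125 m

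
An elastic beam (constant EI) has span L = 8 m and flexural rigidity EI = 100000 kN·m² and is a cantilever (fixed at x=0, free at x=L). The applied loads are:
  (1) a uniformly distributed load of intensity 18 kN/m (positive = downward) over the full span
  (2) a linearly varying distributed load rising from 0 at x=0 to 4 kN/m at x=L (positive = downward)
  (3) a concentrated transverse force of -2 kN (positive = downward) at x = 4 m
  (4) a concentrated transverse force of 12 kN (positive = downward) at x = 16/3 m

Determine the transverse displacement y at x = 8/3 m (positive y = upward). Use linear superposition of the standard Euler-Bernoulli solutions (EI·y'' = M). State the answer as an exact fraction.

Load 1 — uniform load w=18 kN/m over full span:
  y_1 = -wx²(x²-4Lx+6L²)/(24EI) = -18·(8/3)²·((8/3)²-4·8·(8/3)+6·8²)/(24·100000) = -1376/84375 m
Load 2 — triangular load w₀=4 kN/m (0→w₀ over full span):
  y_2 = (w₀Lx³/12-w₀L²x²/6-w₀x⁵/(120L))/EI = (4·8·(8/3)³/12-4·8²·(8/3)²/6-4·(8/3)⁵/(120·8))/100000 = -28864/11390625 m
Load 3 — point force P=-2 kN at a=4 m (b=L-a=4):
  y_3 = -Px²(3a-x)/(6EI)  [x≤a] = -(-2)·(8/3)²·(3·4-(8/3))/(6·100000) = 56/253125 m
Load 4 — point force P=12 kN at a=16/3 m (b=L-a=8/3):
  y_4 = -Px²(3a-x)/(6EI)  [x≤a] = -12·(8/3)²·(3·(16/3)-(8/3))/(6·100000) = -32/16875 m
Superposition: y = Σ y_i = -233704/11390625 m ≈ -0.020517 m

y(8/3) = -233704/11390625 m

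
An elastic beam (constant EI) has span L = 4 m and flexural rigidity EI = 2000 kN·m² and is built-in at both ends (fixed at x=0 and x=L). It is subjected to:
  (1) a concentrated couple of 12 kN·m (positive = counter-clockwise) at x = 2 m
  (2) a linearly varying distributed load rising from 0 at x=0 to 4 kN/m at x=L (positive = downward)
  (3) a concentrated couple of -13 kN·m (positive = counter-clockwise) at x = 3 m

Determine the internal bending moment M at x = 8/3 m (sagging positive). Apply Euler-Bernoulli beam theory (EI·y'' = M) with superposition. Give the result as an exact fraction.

M(8/3) = -49127/6480 kN·m

Load 1 — applied couple M₀=12 kN·m at a=2 m (b=L-a=2):
  M_1 = R_Ax - M_A - M₀  [x>a] with R_A=9/2, M_A=3 = (9/2)·(8/3) - 3 - 12 = -3 kN·m
Load 2 — triangular load w₀=4 kN/m (0→w₀ over full span):
  M_2 = 3w₀Lx/20 - w₀L²/30 - w₀x³/(6L) = 3·4·4·(8/3)/20 - 4·4²/30 - 4·(8/3)³/(6·4) = 448/405 kN·m
Load 3 — applied couple M₀=-13 kN·m at a=3 m (b=L-a=1):
  M_3 = R_Ax - M_A  [x≤a] with R_A=-117/32, M_A=-65/16 = (-117/32)·(8/3) - (-65/16) = -91/16 kN·m
Superposition: M = Σ M_i = -49127/6480 kN·m ≈ -7.581327 kN·m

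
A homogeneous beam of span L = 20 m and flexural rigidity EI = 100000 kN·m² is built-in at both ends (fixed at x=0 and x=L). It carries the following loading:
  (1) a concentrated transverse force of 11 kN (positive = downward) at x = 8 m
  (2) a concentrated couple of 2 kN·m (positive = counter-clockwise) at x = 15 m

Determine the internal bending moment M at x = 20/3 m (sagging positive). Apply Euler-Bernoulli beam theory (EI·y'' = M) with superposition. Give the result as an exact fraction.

Load 1 — point force P=11 kN at a=8 m (b=L-a=12):
  M_1 = Pb²(3a+b)x/L³ - Pab²/L²  [x≤a] = 11·12²·(3·8+12)·(20/3)/20³ - 11·8·12²/20² = 396/25 kN·m
Load 2 — applied couple M₀=2 kN·m at a=15 m (b=L-a=5):
  M_2 = R_Ax - M_A  [x≤a] with R_A=9/80, M_A=5/8 = (9/80)·(20/3) - (5/8) = 1/8 kN·m
Superposition: M = Σ M_i = 3193/200 kN·m ≈ 15.965000 kN·m

M(20/3) = 3193/200 kN·m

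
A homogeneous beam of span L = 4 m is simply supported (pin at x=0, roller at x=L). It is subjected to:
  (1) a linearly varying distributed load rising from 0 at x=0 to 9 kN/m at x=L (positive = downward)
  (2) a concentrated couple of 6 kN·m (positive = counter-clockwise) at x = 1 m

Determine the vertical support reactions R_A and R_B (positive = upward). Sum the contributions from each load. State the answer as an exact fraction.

R_A = 15/2 kN, R_B = 21/2 kN

Load 1 — triangular load w₀=9 kN/m (0→w₀ over full span):
  R_A = w₀L/6 = 9·4/6 = 6 kN
  R_B = w₀L/3 = 9·4/3 = 12 kN
Load 2 — applied couple M₀=6 kN·m at a=1 m (b=L-a=3):
  R_A = M₀/L = 6/4 = 3/2 kN
  R_B = -M₀/L = -6/4 = -3/2 kN
Superposition: R_A = 15/2 kN, R_B = 21/2 kN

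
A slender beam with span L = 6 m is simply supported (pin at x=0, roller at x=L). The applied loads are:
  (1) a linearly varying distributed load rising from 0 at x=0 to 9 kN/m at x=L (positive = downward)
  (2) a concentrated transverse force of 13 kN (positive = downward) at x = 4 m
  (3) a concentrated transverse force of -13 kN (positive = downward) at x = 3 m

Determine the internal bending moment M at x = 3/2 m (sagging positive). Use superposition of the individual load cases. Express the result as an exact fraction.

M(3/2) = 301/32 kN·m

Load 1 — triangular load w₀=9 kN/m (0→w₀ over full span):
  M_1 = w₀Lx/6 - w₀x³/(6L) = 9·6·(3/2)/6 - 9·(3/2)³/(6·6) = 405/32 kN·m
Load 2 — point force P=13 kN at a=4 m (b=L-a=2):
  M_2 = Pbx/L  [x≤a] = 13·2·(3/2)/6 = 13/2 kN·m
Load 3 — point force P=-13 kN at a=3 m (b=L-a=3):
  M_3 = Pbx/L  [x≤a] = (-13)·3·(3/2)/6 = -39/4 kN·m
Superposition: M = Σ M_i = 301/32 kN·m ≈ 9.406250 kN·m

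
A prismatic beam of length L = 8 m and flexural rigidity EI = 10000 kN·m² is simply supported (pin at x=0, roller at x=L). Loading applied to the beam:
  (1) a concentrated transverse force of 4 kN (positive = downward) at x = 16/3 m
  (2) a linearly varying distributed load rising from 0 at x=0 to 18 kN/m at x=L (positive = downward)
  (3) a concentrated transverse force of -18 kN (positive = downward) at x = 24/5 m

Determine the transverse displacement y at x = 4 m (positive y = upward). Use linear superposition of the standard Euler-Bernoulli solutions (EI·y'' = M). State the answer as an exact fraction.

y(4) = -212054/6328125 m

Load 1 — point force P=4 kN at a=16/3 m (b=L-a=8/3):
  y_1 = -Pbx(L²-b²-x²)/(6LEI)  [x≤a] = -4·(8/3)·4·(8²-(8/3)²-4²)/(6·8·10000) = -184/50625 m
Load 2 — triangular load w₀=18 kN/m (0→w₀ over full span):
  y_2 = -w₀x(7L⁴-10L²x²+3x⁴)/(360LEI) = -18·4·(7·8⁴-10·8²·4²+3·4⁴)/(360·8·10000) = -6/125 m
Load 3 — point force P=-18 kN at a=24/5 m (b=L-a=16/5):
  y_3 = -Pbx(L²-b²-x²)/(6LEI)  [x≤a] = -(-18)·(16/5)·4·(8²-(16/5)²-4²)/(6·8·10000) = 1416/78125 m
Superposition: y = Σ y_i = -212054/6328125 m ≈ -0.033510 m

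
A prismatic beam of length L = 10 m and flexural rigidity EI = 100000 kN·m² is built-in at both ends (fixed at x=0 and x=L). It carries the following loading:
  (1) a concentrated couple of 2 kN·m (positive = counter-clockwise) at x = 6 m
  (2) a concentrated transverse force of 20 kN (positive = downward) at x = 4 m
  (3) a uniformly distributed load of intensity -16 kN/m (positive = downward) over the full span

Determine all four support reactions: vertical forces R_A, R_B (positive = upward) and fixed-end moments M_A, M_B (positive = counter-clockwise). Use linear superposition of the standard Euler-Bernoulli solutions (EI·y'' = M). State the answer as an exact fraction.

Load 1 — applied couple M₀=2 kN·m at a=6 m (b=L-a=4):
  R_A = 6M₀ab/L³ = 6·2·6·4/10³ = 36/125 kN
  M_A = M₀b(2a-b)/L² = 2·4·(2·6-4)/10² = 16/25 kN·m
  R_B = -6M₀ab/L³ = -6·2·6·4/10³ = -36/125 kN
  M_B = M₀a(2b-a)/L² = 2·6·(2·4-6)/10² = 6/25 kN·m
Load 2 — point force P=20 kN at a=4 m (b=L-a=6):
  R_A = Pb²(3a+b)/L³ = 20·6²·(3·4+6)/10³ = 324/25 kN
  M_A = Pab²/L² = 20·4·6²/10² = 144/5 kN·m
  R_B = Pa²(a+3b)/L³ = 20·4²·(4+3·6)/10³ = 176/25 kN
  M_B = -Pa²b/L² = -20·4²·6/10² = -96/5 kN·m
Load 3 — uniform load w=-16 kN/m over full span:
  R_A = wL/2 = (-16)·10/2 = -80 kN
  M_A = wL²/12 = (-16)·10²/12 = -400/3 kN·m
  R_B = wL/2 = (-16)·10/2 = -80 kN
  M_B = -wL²/12 = -(-16)·10²/12 = 400/3 kN·m
Superposition: R_A = -8344/125 kN, M_A = -7792/75 kN·m, R_B = -9156/125 kN, M_B = 8578/75 kN·m

R_A = -8344/125 kN, M_A = -7792/75 kN·m, R_B = -9156/125 kN, M_B = 8578/75 kN·m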